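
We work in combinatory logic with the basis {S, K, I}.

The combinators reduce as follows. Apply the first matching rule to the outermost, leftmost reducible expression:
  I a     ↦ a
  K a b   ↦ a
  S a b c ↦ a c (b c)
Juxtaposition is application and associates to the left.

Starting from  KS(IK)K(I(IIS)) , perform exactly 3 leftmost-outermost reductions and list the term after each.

  start: KS(IK)K(I(IIS))
  [1] SK(I(IIS))
  [2] SK(IIS)
  [3] SK(IS)

Answer: after 3 steps: SK(IS)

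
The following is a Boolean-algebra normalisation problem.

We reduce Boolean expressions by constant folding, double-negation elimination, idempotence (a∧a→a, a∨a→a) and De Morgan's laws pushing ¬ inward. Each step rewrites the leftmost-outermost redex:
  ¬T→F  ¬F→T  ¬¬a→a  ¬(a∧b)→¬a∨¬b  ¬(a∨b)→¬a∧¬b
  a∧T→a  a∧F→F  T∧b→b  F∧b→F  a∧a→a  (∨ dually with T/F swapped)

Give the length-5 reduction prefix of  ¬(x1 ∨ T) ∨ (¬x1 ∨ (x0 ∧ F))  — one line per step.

Answer: after 5 steps: ¬x1 ∨ F

Reduction:
  start: ¬(x1 ∨ T) ∨ (¬x1 ∨ (x0 ∧ F))
  step 1: (¬x1 ∧ ¬T) ∨ (¬x1 ∨ (x0 ∧ F))
  step 2: (¬x1 ∧ F) ∨ (¬x1 ∨ (x0 ∧ F))
  step 3: F ∨ (¬x1 ∨ (x0 ∧ F))
  step 4: ¬x1 ∨ (x0 ∧ F)
  step 5: ¬x1 ∨ F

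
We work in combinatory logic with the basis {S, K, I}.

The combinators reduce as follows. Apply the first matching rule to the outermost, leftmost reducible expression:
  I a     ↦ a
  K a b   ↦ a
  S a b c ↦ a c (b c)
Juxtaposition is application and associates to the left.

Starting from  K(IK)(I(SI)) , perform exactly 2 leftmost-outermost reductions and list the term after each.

Answer: after 2 steps: K

Reduction:
  start: K(IK)(I(SI))
  step 1: IK
  step 2: K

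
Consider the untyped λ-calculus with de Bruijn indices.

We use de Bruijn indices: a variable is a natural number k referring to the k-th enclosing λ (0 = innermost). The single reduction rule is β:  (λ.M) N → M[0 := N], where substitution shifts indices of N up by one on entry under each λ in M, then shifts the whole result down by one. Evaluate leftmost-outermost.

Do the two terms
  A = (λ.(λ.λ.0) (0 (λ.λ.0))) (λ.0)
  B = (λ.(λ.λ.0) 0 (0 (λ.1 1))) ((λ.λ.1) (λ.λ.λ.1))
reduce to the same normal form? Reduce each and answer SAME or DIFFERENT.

Term A:
  start: (λ.(λ.λ.0) (0 (λ.λ.0))) (λ.0)
  →1  (λ.λ.0) ((λ.0) (λ.λ.0))
  →2  λ.0

Term B:
  start: (λ.(λ.λ.0) 0 (0 (λ.1 1))) ((λ.λ.1) (λ.λ.λ.1))
  →1  (λ.λ.0) ((λ.λ.1) (λ.λ.λ.1)) ((λ.λ.1) (λ.λ.λ.1) (λ.(λ.λ.1) (λ.λ.λ.1) ((λ.λ.1) (λ.λ.λ.1))))
  →2  (λ.0) ((λ.λ.1) (λ.λ.λ.1) (λ.(λ.λ.1) (λ.λ.λ.1) ((λ.λ.1) (λ.λ.λ.1))))
  →3  (λ.λ.1) (λ.λ.λ.1) (λ.(λ.λ.1) (λ.λ.λ.1) ((λ.λ.1) (λ.λ.λ.1)))
  →4  (λ.λ.λ.λ.1) (λ.(λ.λ.1) (λ.λ.λ.1) ((λ.λ.1) (λ.λ.λ.1)))
  →5  λ.λ.λ.1

Answer: DIFFERENT — A ⇓ λ.0, B ⇓ λ.λ.λ.1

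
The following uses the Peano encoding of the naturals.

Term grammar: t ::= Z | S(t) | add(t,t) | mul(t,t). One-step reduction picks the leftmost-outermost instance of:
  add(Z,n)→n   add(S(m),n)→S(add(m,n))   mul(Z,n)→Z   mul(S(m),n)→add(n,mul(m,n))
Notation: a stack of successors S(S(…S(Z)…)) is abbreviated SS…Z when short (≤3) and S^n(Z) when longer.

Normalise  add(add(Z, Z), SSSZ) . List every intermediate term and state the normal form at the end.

Answer: normal form = SSSZ  (in 2 steps)

Derivation:
  start: add(add(Z, Z), SSSZ)
  [1] add(Z, SSSZ)
  [2] SSSZ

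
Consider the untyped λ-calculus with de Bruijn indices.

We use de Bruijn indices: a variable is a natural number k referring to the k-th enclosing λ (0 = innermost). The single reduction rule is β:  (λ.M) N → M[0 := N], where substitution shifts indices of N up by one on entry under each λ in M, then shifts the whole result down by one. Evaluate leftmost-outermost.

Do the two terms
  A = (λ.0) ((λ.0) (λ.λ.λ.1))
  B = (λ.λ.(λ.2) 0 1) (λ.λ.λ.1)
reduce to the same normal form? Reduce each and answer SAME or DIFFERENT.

Term A:
  start: (λ.0) ((λ.0) (λ.λ.λ.1))
  step 1: (λ.0) (λ.λ.λ.1)
  step 2: λ.λ.λ.1

Term B:
  start: (λ.λ.(λ.2) 0 1) (λ.λ.λ.1)
  step 1: λ.(λ.λ.λ.λ.1) 0 (λ.λ.λ.1)
  step 2: λ.(λ.λ.λ.1) (λ.λ.λ.1)
  step 3: λ.λ.λ.1

Answer: SAME — A ⇓ λ.λ.λ.1, B ⇓ λ.λ.λ.1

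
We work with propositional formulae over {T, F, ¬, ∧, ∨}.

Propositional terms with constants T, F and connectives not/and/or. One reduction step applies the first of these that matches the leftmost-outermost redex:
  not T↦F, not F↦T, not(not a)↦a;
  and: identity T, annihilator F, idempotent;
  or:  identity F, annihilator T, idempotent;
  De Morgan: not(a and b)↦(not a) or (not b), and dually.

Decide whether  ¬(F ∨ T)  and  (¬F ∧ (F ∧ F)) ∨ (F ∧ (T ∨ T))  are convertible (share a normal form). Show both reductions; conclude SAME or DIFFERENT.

Term A:
  start: ¬(F ∨ T)
  [1] ¬F ∧ ¬T
  [2] T ∧ ¬T
  [3] ¬T
  [4] F

Term B:
  start: (¬F ∧ (F ∧ F)) ∨ (F ∧ (T ∨ T))
  [1] (T ∧ (F ∧ F)) ∨ (F ∧ (T ∨ T))
  [2] (F ∧ F) ∨ (F ∧ (T ∨ T))
  [3] F ∨ (F ∧ (T ∨ T))
  [4] F ∧ (T ∨ T)
  [5] F

Answer: SAME — A ⇓ F, B ⇓ F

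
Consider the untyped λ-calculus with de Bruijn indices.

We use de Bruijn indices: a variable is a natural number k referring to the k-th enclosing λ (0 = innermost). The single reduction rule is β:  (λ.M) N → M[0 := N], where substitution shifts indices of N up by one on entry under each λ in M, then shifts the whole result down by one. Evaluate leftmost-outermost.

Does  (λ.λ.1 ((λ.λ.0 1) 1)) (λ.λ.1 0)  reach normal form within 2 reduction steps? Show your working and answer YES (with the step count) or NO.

  start: (λ.λ.1 ((λ.λ.0 1) 1)) (λ.λ.1 0)
  step 1: λ.(λ.λ.1 0) ((λ.λ.0 1) (λ.λ.1 0))
  step 2: λ.λ.(λ.λ.0 1) (λ.λ.1 0) 0

Answer: NO — after 2 steps the term is λ.λ.(λ.λ.0 1) (λ.λ.1 0) 0, not yet normal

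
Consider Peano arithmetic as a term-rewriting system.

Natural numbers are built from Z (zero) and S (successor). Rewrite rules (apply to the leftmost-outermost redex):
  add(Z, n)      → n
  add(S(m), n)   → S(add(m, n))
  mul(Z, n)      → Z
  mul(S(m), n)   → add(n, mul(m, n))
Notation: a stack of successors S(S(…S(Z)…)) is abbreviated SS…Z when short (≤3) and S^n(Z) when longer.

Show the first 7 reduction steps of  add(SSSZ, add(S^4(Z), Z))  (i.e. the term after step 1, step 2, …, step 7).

  start: add(SSSZ, add(S^4(Z), Z))
  [1] S(add(SSZ, add(S^4(Z), Z)))
  [2] S(S(add(SZ, add(S^4(Z), Z))))
  [3] S(S(S(add(Z, add(S^4(Z), Z)))))
  [4] S(S(S(add(S^4(Z), Z))))
  [5] S(S(S(S(add(SSSZ, Z)))))
  [6] S(S(S(S(S(add(SSZ, Z))))))
  [7] S(S(S(S(S(S(add(SZ, Z)))))))

Answer: after 7 steps: S(S(S(S(S(S(add(SZ, Z)))))))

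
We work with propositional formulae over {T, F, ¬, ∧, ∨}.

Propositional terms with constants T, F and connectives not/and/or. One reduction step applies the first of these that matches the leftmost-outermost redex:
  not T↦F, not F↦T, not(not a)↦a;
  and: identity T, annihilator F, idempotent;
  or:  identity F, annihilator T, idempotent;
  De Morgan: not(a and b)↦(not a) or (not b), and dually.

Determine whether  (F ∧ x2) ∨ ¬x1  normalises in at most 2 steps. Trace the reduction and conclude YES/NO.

  start: (F ∧ x2) ∨ ¬x1
  step 1: F ∨ ¬x1
  step 2: ¬x1

Answer: YES — reaches normal form ¬x1 in 2 ≤ 2 steps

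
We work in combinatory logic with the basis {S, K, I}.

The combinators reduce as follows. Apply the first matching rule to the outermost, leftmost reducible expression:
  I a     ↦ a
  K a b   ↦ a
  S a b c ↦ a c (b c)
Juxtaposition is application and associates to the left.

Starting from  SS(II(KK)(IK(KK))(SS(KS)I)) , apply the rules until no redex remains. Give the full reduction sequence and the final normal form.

Answer: normal form = SS(K(SIS))  (in 5 steps)

Derivation:
  start: SS(II(KK)(IK(KK))(SS(KS)I))
  →1  SS(I(KK)(IK(KK))(SS(KS)I))
  →2  SS(KK(IK(KK))(SS(KS)I))
  →3  SS(K(SS(KS)I))
  →4  SS(K(SI(KSI)))
  →5  SS(K(SIS))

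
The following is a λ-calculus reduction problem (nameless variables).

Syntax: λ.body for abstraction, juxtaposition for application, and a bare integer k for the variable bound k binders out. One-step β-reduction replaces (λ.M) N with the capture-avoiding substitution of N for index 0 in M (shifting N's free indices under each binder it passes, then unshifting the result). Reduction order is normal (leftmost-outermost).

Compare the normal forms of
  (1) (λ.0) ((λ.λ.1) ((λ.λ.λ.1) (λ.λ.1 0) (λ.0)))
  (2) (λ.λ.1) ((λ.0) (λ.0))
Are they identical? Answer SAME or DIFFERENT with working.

Term A:
  start: (λ.0) ((λ.λ.1) ((λ.λ.λ.1) (λ.λ.1 0) (λ.0)))
  →1  (λ.λ.1) ((λ.λ.λ.1) (λ.λ.1 0) (λ.0))
  →2  λ.(λ.λ.λ.1) (λ.λ.1 0) (λ.0)
  →3  λ.(λ.λ.1) (λ.0)
  →4  λ.λ.λ.0

Term B:
  start: (λ.λ.1) ((λ.0) (λ.0))
  →1  λ.(λ.0) (λ.0)
  →2  λ.λ.0

Answer: DIFFERENT — A ⇓ λ.λ.λ.0, B ⇓ λ.λ.0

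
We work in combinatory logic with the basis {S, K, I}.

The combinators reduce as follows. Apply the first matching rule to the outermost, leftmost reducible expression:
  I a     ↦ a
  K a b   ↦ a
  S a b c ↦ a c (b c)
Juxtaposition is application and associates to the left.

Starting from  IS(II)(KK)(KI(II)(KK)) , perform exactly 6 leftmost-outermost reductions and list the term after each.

Answer: after 6 steps: KK(KK(KI(II)(KK)))

Reduction:
  start: IS(II)(KK)(KI(II)(KK))
  step 1: S(II)(KK)(KI(II)(KK))
  step 2: II(KI(II)(KK))(KK(KI(II)(KK)))
  step 3: I(KI(II)(KK))(KK(KI(II)(KK)))
  step 4: KI(II)(KK)(KK(KI(II)(KK)))
  step 5: I(KK)(KK(KI(II)(KK)))
  step 6: KK(KK(KI(II)(KK)))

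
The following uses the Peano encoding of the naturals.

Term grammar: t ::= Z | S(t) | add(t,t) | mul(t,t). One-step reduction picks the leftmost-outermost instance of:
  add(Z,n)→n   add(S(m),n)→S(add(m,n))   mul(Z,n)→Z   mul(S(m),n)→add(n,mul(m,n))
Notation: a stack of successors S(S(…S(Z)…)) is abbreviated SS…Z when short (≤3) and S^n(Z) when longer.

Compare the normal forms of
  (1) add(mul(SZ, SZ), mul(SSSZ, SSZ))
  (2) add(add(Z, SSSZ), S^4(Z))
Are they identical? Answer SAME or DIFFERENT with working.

Term A:
  start: add(mul(SZ, SZ), mul(SSSZ, SSZ))
  step 1: add(add(SZ, mul(Z, SZ)), mul(SSSZ, SSZ))
  step 2: add(S(add(Z, mul(Z, SZ))), mul(SSSZ, SSZ))
  step 3: S(add(add(Z, mul(Z, SZ)), mul(SSSZ, SSZ)))
  step 4: S(add(mul(Z, SZ), mul(SSSZ, SSZ)))
  step 5: S(add(Z, mul(SSSZ, SSZ)))
  step 6: S(mul(SSSZ, SSZ))
  step 7: S(add(SSZ, mul(SSZ, SSZ)))
  step 8: S(S(add(SZ, mul(SSZ, SSZ))))
  step 9: S(S(S(add(Z, mul(SSZ, SSZ)))))
  step 10: S(S(S(mul(SSZ, SSZ))))
  step 11: S(S(S(add(SSZ, mul(SZ, SSZ)))))
  step 12: S(S(S(S(add(SZ, mul(SZ, SSZ))))))
  step 13: S(S(S(S(S(add(Z, mul(SZ, SSZ)))))))
  step 14: S(S(S(S(S(mul(SZ, SSZ))))))
  step 15: S(S(S(S(S(add(SSZ, mul(Z, SSZ)))))))
  step 16: S(S(S(S(S(S(add(SZ, mul(Z, SSZ))))))))
  step 17: S(S(S(S(S(S(S(add(Z, mul(Z, SSZ)))))))))
  step 18: S(S(S(S(S(S(S(mul(Z, SSZ))))))))
  step 19: S^7(Z)

Term B:
  start: add(add(Z, SSSZ), S^4(Z))
  step 1: add(SSSZ, S^4(Z))
  step 2: S(add(SSZ, S^4(Z)))
  step 3: S(S(add(SZ, S^4(Z))))
  step 4: S(S(S(add(Z, S^4(Z)))))
  step 5: S^7(Z)

Answer: SAME — A ⇓ S^7(Z), B ⇓ S^7(Z)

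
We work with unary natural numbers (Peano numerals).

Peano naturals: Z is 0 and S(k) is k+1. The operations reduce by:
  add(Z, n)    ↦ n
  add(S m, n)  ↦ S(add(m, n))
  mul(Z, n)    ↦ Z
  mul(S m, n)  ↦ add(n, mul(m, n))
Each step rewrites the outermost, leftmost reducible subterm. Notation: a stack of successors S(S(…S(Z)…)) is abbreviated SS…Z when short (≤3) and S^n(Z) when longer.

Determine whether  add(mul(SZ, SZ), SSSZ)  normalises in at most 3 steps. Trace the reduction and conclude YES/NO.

Answer: NO — after 3 steps the term is S(add(add(Z, mul(Z, SZ)), SSSZ)), not yet normal

Reduction:
  start: add(mul(SZ, SZ), SSSZ)
  →1  add(add(SZ, mul(Z, SZ)), SSSZ)
  →2  add(S(add(Z, mul(Z, SZ))), SSSZ)
  →3  S(add(add(Z, mul(Z, SZ)), SSSZ))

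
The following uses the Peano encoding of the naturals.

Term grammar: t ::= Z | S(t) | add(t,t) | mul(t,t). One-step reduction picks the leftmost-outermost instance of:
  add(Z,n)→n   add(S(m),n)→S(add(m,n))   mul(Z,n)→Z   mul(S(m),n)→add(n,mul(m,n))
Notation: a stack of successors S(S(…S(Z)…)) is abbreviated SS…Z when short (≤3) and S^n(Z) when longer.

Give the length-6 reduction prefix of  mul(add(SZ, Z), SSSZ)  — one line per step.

  start: mul(add(SZ, Z), SSSZ)
  →1  mul(S(add(Z, Z)), SSSZ)
  →2  add(SSSZ, mul(add(Z, Z), SSSZ))
  →3  S(add(SSZ, mul(add(Z, Z), SSSZ)))
  →4  S(S(add(SZ, mul(add(Z, Z), SSSZ))))
  →5  S(S(S(add(Z, mul(add(Z, Z), SSSZ)))))
  →6  S(S(S(mul(add(Z, Z), SSSZ))))

Answer: after 6 steps: S(S(S(mul(add(Z, Z), SSSZ))))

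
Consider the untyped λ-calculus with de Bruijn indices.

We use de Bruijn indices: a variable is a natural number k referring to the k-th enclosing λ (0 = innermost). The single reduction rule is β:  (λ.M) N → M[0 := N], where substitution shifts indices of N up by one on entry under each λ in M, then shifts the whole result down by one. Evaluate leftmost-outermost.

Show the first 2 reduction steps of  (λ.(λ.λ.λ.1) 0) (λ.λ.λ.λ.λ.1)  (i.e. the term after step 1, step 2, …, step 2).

  start: (λ.(λ.λ.λ.1) 0) (λ.λ.λ.λ.λ.1)
  step 1: (λ.λ.λ.1) (λ.λ.λ.λ.λ.1)
  step 2: λ.λ.1

Answer: after 2 steps: λ.λ.1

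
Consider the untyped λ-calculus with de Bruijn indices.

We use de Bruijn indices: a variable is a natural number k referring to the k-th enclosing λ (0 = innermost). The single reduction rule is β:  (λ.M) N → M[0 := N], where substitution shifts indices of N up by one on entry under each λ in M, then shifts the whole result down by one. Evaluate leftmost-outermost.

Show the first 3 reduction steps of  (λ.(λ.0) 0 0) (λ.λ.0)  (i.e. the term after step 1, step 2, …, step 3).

Answer: after 3 steps: λ.0

Working:
  start: (λ.(λ.0) 0 0) (λ.λ.0)
  [1] (λ.0) (λ.λ.0) (λ.λ.0)
  [2] (λ.λ.0) (λ.λ.0)
  [3] λ.0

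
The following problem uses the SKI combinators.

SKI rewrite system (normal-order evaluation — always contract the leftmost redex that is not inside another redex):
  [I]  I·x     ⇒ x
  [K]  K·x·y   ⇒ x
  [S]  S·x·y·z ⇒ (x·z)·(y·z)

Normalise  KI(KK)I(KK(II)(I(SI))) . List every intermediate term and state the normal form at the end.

Answer: normal form = K(SI)  (in 5 steps)

Working:
  start: KI(KK)I(KK(II)(I(SI)))
  [1] II(KK(II)(I(SI)))
  [2] I(KK(II)(I(SI)))
  [3] KK(II)(I(SI))
  [4] K(I(SI))
  [5] K(SI)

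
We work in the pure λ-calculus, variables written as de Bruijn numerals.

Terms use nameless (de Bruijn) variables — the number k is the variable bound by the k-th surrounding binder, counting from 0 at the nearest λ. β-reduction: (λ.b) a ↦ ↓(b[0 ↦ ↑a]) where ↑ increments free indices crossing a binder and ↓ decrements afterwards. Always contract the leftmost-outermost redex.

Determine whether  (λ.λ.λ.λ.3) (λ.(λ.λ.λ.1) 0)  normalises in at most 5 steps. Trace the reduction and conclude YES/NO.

  start: (λ.λ.λ.λ.3) (λ.(λ.λ.λ.1) 0)
  step 1: λ.λ.λ.λ.(λ.λ.λ.1) 0
  step 2: λ.λ.λ.λ.λ.λ.1

Answer: YES — reaches normal form λ.λ.λ.λ.λ.λ.1 in 2 ≤ 5 steps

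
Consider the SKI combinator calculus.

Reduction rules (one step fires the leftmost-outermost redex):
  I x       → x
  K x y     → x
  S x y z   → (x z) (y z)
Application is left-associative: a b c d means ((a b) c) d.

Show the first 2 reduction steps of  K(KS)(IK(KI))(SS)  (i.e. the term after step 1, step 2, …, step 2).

  start: K(KS)(IK(KI))(SS)
  →1  KS(SS)
  →2  S

Answer: after 2 steps: S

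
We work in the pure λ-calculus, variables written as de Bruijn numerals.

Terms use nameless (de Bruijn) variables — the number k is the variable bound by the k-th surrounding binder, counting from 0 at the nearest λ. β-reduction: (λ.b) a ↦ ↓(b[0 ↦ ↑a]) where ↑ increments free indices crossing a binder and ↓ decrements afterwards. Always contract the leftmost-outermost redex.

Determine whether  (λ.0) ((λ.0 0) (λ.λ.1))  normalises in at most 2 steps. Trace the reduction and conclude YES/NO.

Answer: NO — after 2 steps the term is (λ.λ.1) (λ.λ.1), not yet normal

Reduction:
  start: (λ.0) ((λ.0 0) (λ.λ.1))
  →1  (λ.0 0) (λ.λ.1)
  →2  (λ.λ.1) (λ.λ.1)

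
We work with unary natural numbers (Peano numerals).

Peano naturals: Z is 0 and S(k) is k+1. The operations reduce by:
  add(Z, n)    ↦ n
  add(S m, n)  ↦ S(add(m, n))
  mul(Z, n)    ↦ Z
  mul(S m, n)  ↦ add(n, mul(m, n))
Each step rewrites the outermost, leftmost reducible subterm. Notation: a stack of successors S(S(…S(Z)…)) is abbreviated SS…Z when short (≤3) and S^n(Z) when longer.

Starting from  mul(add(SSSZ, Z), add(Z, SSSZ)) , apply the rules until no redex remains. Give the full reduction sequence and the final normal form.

  start: mul(add(SSSZ, Z), add(Z, SSSZ))
  step 1: mul(S(add(SSZ, Z)), add(Z, SSSZ))
  step 2: add(add(Z, SSSZ), mul(add(SSZ, Z), add(Z, SSSZ)))
  step 3: add(SSSZ, mul(add(SSZ, Z), add(Z, SSSZ)))
  step 4: S(add(SSZ, mul(add(SSZ, Z), add(Z, SSSZ))))
  step 5: S(S(add(SZ, mul(add(SSZ, Z), add(Z, SSSZ)))))
  step 6: S(S(S(add(Z, mul(add(SSZ, Z), add(Z, SSSZ))))))
  step 7: S(S(S(mul(add(SSZ, Z), add(Z, SSSZ)))))
  step 8: S(S(S(mul(S(add(SZ, Z)), add(Z, SSSZ)))))
  step 9: S(S(S(add(add(Z, SSSZ), mul(add(SZ, Z), add(Z, SSSZ))))))
  step 10: S(S(S(add(SSSZ, mul(add(SZ, Z), add(Z, SSSZ))))))
  step 11: S(S(S(S(add(SSZ, mul(add(SZ, Z), add(Z, SSSZ)))))))
  step 12: S(S(S(S(S(add(SZ, mul(add(SZ, Z), add(Z, SSSZ))))))))
  step 13: S(S(S(S(S(S(add(Z, mul(add(SZ, Z), add(Z, SSSZ)))))))))
  step 14: S(S(S(S(S(S(mul(add(SZ, Z), add(Z, SSSZ))))))))
  step 15: S(S(S(S(S(S(mul(S(add(Z, Z)), add(Z, SSSZ))))))))
  step 16: S(S(S(S(S(S(add(add(Z, SSSZ), mul(add(Z, Z), add(Z, SSSZ)))))))))
  step 17: S(S(S(S(S(S(add(SSSZ, mul(add(Z, Z), add(Z, SSSZ)))))))))
  step 18: S(S(S(S(S(S(S(add(SSZ, mul(add(Z, Z), add(Z, SSSZ))))))))))
  step 19: S(S(S(S(S(S(S(S(add(SZ, mul(add(Z, Z), add(Z, SSSZ)))))))))))
  step 20: S(S(S(S(S(S(S(S(S(add(Z, mul(add(Z, Z), add(Z, SSSZ))))))))))))
  step 21: S(S(S(S(S(S(S(S(S(mul(add(Z, Z), add(Z, SSSZ)))))))))))
  step 22: S(S(S(S(S(S(S(S(S(mul(Z, add(Z, SSSZ)))))))))))
  step 23: S^9(Z)

Answer: normal form = S^9(Z)  (in 23 steps)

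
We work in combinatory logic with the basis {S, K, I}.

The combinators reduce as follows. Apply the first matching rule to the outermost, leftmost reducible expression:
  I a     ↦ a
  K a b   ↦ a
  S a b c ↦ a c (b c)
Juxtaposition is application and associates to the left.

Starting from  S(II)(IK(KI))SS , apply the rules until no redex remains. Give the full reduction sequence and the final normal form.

Answer: normal form = S(KI)S  (in 5 steps)

Working:
  start: S(II)(IK(KI))SS
  →1  IIS(IK(KI)S)S
  →2  IS(IK(KI)S)S
  →3  S(IK(KI)S)S
  →4  S(K(KI)S)S
  →5  S(KI)S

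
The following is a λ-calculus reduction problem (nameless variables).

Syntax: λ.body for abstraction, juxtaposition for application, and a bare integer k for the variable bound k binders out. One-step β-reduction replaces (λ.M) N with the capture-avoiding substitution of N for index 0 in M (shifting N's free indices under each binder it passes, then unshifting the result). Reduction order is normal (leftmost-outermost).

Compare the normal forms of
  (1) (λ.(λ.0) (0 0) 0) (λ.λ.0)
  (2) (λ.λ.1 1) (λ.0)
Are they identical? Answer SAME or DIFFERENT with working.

Answer: SAME — A ⇓ λ.λ.0, B ⇓ λ.λ.0

Working:
Term A:
  start: (λ.(λ.0) (0 0) 0) (λ.λ.0)
  step 1: (λ.0) ((λ.λ.0) (λ.λ.0)) (λ.λ.0)
  step 2: (λ.λ.0) (λ.λ.0) (λ.λ.0)
  step 3: (λ.0) (λ.λ.0)
  step 4: λ.λ.0

Term B:
  start: (λ.λ.1 1) (λ.0)
  step 1: λ.(λ.0) (λ.0)
  step 2: λ.λ.0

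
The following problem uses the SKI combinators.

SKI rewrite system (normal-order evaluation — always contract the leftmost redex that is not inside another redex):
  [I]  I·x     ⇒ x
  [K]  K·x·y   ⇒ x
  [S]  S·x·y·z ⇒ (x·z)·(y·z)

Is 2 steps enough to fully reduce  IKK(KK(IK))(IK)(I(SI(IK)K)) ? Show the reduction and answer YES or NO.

  start: IKK(KK(IK))(IK)(I(SI(IK)K))
  [1] KK(KK(IK))(IK)(I(SI(IK)K))
  [2] K(IK)(I(SI(IK)K))

Answer: NO — after 2 steps the term is K(IK)(I(SI(IK)K)), not yet normal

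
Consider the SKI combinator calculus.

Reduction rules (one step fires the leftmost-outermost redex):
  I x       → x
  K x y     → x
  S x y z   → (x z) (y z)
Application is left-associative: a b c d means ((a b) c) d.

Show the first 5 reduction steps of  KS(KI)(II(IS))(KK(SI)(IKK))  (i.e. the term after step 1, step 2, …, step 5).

Answer: after 5 steps: SS(K(IKK))

Derivation:
  start: KS(KI)(II(IS))(KK(SI)(IKK))
  →1  S(II(IS))(KK(SI)(IKK))
  →2  S(I(IS))(KK(SI)(IKK))
  →3  S(IS)(KK(SI)(IKK))
  →4  SS(KK(SI)(IKK))
  →5  SS(K(IKK))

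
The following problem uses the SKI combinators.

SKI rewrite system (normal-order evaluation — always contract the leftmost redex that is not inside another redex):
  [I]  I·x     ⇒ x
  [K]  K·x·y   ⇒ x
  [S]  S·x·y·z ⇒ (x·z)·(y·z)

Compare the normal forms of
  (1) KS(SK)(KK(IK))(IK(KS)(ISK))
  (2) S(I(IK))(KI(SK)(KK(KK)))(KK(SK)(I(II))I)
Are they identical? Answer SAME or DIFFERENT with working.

Term A:
  start: KS(SK)(KK(IK))(IK(KS)(ISK))
  [1] S(KK(IK))(IK(KS)(ISK))
  [2] SK(IK(KS)(ISK))
  [3] SK(K(KS)(ISK))
  [4] SK(KS)

Term B:
  start: S(I(IK))(KI(SK)(KK(KK)))(KK(SK)(I(II))I)
  [1] I(IK)(KK(SK)(I(II))I)(KI(SK)(KK(KK))(KK(SK)(I(II))I))
  [2] IK(KK(SK)(I(II))I)(KI(SK)(KK(KK))(KK(SK)(I(II))I))
  [3] K(KK(SK)(I(II))I)(KI(SK)(KK(KK))(KK(SK)(I(II))I))
  [4] KK(SK)(I(II))I
  [5] K(I(II))I
  [6] I(II)
  [7] II
  [8] I

Answer: DIFFERENT — A ⇓ SK(KS), B ⇓ I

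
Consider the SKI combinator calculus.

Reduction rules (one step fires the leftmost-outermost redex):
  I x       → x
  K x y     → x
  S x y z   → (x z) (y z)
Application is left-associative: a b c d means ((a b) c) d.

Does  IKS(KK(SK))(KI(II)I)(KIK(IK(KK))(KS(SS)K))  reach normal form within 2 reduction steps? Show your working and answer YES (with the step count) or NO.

Answer: NO — after 2 steps the term is S(KI(II)I)(KIK(IK(KK))(KS(SS)K)), not yet normal

Reduction:
  start: IKS(KK(SK))(KI(II)I)(KIK(IK(KK))(KS(SS)K))
  [1] KS(KK(SK))(KI(II)I)(KIK(IK(KK))(KS(SS)K))
  [2] S(KI(II)I)(KIK(IK(KK))(KS(SS)K))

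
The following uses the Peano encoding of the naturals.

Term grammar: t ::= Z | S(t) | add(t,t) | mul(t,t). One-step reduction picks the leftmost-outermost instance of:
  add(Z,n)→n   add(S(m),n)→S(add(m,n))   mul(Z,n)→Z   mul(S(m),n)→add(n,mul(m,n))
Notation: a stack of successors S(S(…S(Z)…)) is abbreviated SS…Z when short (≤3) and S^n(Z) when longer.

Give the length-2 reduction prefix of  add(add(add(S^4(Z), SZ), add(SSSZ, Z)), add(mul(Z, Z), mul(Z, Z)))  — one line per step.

  start: add(add(add(S^4(Z), SZ), add(SSSZ, Z)), add(mul(Z, Z), mul(Z, Z)))
  →1  add(add(S(add(SSSZ, SZ)), add(SSSZ, Z)), add(mul(Z, Z), mul(Z, Z)))
  →2  add(S(add(add(SSSZ, SZ), add(SSSZ, Z))), add(mul(Z, Z), mul(Z, Z)))

Answer: after 2 steps: add(S(add(add(SSSZ, SZ), add(SSSZ, Z))), add(mul(Z, Z), mul(Z, Z)))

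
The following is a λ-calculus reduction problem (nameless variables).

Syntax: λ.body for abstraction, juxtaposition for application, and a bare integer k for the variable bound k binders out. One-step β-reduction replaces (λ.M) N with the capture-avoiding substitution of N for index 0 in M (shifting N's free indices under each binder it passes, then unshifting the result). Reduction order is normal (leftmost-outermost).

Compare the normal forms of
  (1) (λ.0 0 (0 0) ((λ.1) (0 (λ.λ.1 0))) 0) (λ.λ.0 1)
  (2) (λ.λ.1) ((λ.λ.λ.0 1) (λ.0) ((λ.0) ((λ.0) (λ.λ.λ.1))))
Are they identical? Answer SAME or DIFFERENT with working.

Term A:
  start: (λ.0 0 (0 0) ((λ.1) (0 (λ.λ.1 0))) 0) (λ.λ.0 1)
  step 1: (λ.λ.0 1) (λ.λ.0 1) ((λ.λ.0 1) (λ.λ.0 1)) ((λ.λ.λ.0 1) ((λ.λ.0 1) (λ.λ.1 0))) (λ.λ.0 1)
  step 2: (λ.0 (λ.λ.0 1)) ((λ.λ.0 1) (λ.λ.0 1)) ((λ.λ.λ.0 1) ((λ.λ.0 1) (λ.λ.1 0))) (λ.λ.0 1)
  step 3: (λ.λ.0 1) (λ.λ.0 1) (λ.λ.0 1) ((λ.λ.λ.0 1) ((λ.λ.0 1) (λ.λ.1 0))) (λ.λ.0 1)
  step 4: (λ.0 (λ.λ.0 1)) (λ.λ.0 1) ((λ.λ.λ.0 1) ((λ.λ.0 1) (λ.λ.1 0))) (λ.λ.0 1)
  step 5: (λ.λ.0 1) (λ.λ.0 1) ((λ.λ.λ.0 1) ((λ.λ.0 1) (λ.λ.1 0))) (λ.λ.0 1)
  step 6: (λ.0 (λ.λ.0 1)) ((λ.λ.λ.0 1) ((λ.λ.0 1) (λ.λ.1 0))) (λ.λ.0 1)
  step 7: (λ.λ.λ.0 1) ((λ.λ.0 1) (λ.λ.1 0)) (λ.λ.0 1) (λ.λ.0 1)
  step 8: (λ.λ.0 1) (λ.λ.0 1) (λ.λ.0 1)
  step 9: (λ.0 (λ.λ.0 1)) (λ.λ.0 1)
  step 10: (λ.λ.0 1) (λ.λ.0 1)
  step 11: λ.0 (λ.λ.0 1)

Term B:
  start: (λ.λ.1) ((λ.λ.λ.0 1) (λ.0) ((λ.0) ((λ.0) (λ.λ.λ.1))))
  step 1: λ.(λ.λ.λ.0 1) (λ.0) ((λ.0) ((λ.0) (λ.λ.λ.1)))
  step 2: λ.(λ.λ.0 1) ((λ.0) ((λ.0) (λ.λ.λ.1)))
  step 3: λ.λ.0 ((λ.0) ((λ.0) (λ.λ.λ.1)))
  step 4: λ.λ.0 ((λ.0) (λ.λ.λ.1))
  step 5: λ.λ.0 (λ.λ.λ.1)

Answer: DIFFERENT — A ⇓ λ.0 (λ.λ.0 1), B ⇓ λ.λ.0 (λ.λ.λ.1)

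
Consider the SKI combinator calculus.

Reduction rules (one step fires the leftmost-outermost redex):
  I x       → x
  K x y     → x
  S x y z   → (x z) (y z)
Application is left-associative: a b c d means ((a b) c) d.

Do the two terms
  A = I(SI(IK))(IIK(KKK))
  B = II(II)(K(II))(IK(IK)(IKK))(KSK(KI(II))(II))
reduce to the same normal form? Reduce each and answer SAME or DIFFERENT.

Answer: DIFFERENT — A ⇓ K, B ⇓ SII

Reduction:
Term A:
  start: I(SI(IK))(IIK(KKK))
  [1] SI(IK)(IIK(KKK))
  [2] I(IIK(KKK))(IK(IIK(KKK)))
  [3] IIK(KKK)(IK(IIK(KKK)))
  [4] IK(KKK)(IK(IIK(KKK)))
  [5] K(KKK)(IK(IIK(KKK)))
  [6] KKK
  [7] K

Term B:
  start: II(II)(K(II))(IK(IK)(IKK))(KSK(KI(II))(II))
  [1] I(II)(K(II))(IK(IK)(IKK))(KSK(KI(II))(II))
  [2] II(K(II))(IK(IK)(IKK))(KSK(KI(II))(II))
  [3] I(K(II))(IK(IK)(IKK))(KSK(KI(II))(II))
  [4] K(II)(IK(IK)(IKK))(KSK(KI(II))(II))
  [5] II(KSK(KI(II))(II))
  [6] I(KSK(KI(II))(II))
  [7] KSK(KI(II))(II)
  [8] S(KI(II))(II)
  [9] SI(II)
  [10] SII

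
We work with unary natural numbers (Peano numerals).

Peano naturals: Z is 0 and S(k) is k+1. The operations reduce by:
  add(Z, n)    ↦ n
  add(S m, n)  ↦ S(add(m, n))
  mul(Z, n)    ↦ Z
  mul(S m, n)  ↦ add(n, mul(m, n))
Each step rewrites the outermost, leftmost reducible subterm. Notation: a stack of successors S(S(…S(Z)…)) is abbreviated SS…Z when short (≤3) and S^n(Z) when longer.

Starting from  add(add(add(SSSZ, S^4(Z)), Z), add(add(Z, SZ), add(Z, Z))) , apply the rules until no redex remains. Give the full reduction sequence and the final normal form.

Answer: normal form = S^8(Z)  (in 24 steps)

Reduction:
  start: add(add(add(SSSZ, S^4(Z)), Z), add(add(Z, SZ), add(Z, Z)))
  →1  add(add(S(add(SSZ, S^4(Z))), Z), add(add(Z, SZ), add(Z, Z)))
  →2  add(S(add(add(SSZ, S^4(Z)), Z)), add(add(Z, SZ), add(Z, Z)))
  →3  S(add(add(add(SSZ, S^4(Z)), Z), add(add(Z, SZ), add(Z, Z))))
  →4  S(add(add(S(add(SZ, S^4(Z))), Z), add(add(Z, SZ), add(Z, Z))))
  →5  S(add(S(add(add(SZ, S^4(Z)), Z)), add(add(Z, SZ), add(Z, Z))))
  →6  S(S(add(add(add(SZ, S^4(Z)), Z), add(add(Z, SZ), add(Z, Z)))))
  →7  S(S(add(add(S(add(Z, S^4(Z))), Z), add(add(Z, SZ), add(Z, Z)))))
  →8  S(S(add(S(add(add(Z, S^4(Z)), Z)), add(add(Z, SZ), add(Z, Z)))))
  →9  S(S(S(add(add(add(Z, S^4(Z)), Z), add(add(Z, SZ), add(Z, Z))))))
  →10  S(S(S(add(add(S^4(Z), Z), add(add(Z, SZ), add(Z, Z))))))
  →11  S(S(S(add(S(add(SSSZ, Z)), add(add(Z, SZ), add(Z, Z))))))
  →12  S(S(S(S(add(add(SSSZ, Z), add(add(Z, SZ), add(Z, Z)))))))
  →13  S(S(S(S(add(S(add(SSZ, Z)), add(add(Z, SZ), add(Z, Z)))))))
  →14  S(S(S(S(S(add(add(SSZ, Z), add(add(Z, SZ), add(Z, Z))))))))
  →15  S(S(S(S(S(add(S(add(SZ, Z)), add(add(Z, SZ), add(Z, Z))))))))
  →16  S(S(S(S(S(S(add(add(SZ, Z), add(add(Z, SZ), add(Z, Z)))))))))
  →17  S(S(S(S(S(S(add(S(add(Z, Z)), add(add(Z, SZ), add(Z, Z)))))))))
  →18  S(S(S(S(S(S(S(add(add(Z, Z), add(add(Z, SZ), add(Z, Z))))))))))
  →19  S(S(S(S(S(S(S(add(Z, add(add(Z, SZ), add(Z, Z))))))))))
  →20  S(S(S(S(S(S(S(add(add(Z, SZ), add(Z, Z)))))))))
  →21  S(S(S(S(S(S(S(add(SZ, add(Z, Z)))))))))
  →22  S(S(S(S(S(S(S(S(add(Z, add(Z, Z))))))))))
  →23  S(S(S(S(S(S(S(S(add(Z, Z)))))))))
  →24  S^8(Z)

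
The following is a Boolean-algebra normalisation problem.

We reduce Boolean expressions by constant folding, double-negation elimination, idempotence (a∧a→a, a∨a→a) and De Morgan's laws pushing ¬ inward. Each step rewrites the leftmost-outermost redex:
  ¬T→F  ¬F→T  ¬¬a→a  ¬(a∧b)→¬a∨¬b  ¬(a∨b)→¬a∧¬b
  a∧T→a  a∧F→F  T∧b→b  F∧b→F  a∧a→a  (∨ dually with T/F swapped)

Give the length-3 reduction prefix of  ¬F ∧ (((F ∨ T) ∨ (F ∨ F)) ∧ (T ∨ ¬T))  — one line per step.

  start: ¬F ∧ (((F ∨ T) ∨ (F ∨ F)) ∧ (T ∨ ¬T))
  →1  T ∧ (((F ∨ T) ∨ (F ∨ F)) ∧ (T ∨ ¬T))
  →2  ((F ∨ T) ∨ (F ∨ F)) ∧ (T ∨ ¬T)
  →3  (T ∨ (F ∨ F)) ∧ (T ∨ ¬T)

Answer: after 3 steps: (T ∨ (F ∨ F)) ∧ (T ∨ ¬T)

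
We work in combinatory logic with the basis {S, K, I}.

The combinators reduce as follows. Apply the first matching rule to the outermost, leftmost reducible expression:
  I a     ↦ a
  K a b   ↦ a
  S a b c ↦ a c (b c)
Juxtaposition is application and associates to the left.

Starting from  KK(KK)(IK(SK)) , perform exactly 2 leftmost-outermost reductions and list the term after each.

  start: KK(KK)(IK(SK))
  [1] K(IK(SK))
  [2] K(K(SK))

Answer: after 2 steps: K(K(SK))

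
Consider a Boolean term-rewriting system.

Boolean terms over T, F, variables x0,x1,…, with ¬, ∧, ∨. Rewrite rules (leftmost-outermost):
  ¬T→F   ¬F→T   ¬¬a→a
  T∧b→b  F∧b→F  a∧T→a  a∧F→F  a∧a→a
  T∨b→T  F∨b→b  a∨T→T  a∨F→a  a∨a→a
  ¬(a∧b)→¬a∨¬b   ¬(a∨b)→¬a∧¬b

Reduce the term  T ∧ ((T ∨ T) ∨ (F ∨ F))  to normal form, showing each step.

  start: T ∧ ((T ∨ T) ∨ (F ∨ F))
  [1] (T ∨ T) ∨ (F ∨ F)
  [2] T ∨ (F ∨ F)
  [3] T

Answer: normal form = T  (in 3 steps)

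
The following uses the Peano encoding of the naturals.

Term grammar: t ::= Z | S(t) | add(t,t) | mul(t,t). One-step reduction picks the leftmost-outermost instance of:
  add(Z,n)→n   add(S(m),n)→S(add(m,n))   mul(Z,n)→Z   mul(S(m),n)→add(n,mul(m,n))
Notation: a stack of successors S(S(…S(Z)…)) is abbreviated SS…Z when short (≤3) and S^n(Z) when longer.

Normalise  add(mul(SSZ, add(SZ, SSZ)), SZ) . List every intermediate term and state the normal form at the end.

Answer: normal form = S^7(Z)  (in 22 steps)

Reduction:
  start: add(mul(SSZ, add(SZ, SSZ)), SZ)
  [1] add(add(add(SZ, SSZ), mul(SZ, add(SZ, SSZ))), SZ)
  [2] add(add(S(add(Z, SSZ)), mul(SZ, add(SZ, SSZ))), SZ)
  [3] add(S(add(add(Z, SSZ), mul(SZ, add(SZ, SSZ)))), SZ)
  [4] S(add(add(add(Z, SSZ), mul(SZ, add(SZ, SSZ))), SZ))
  [5] S(add(add(SSZ, mul(SZ, add(SZ, SSZ))), SZ))
  [6] S(add(S(add(SZ, mul(SZ, add(SZ, SSZ)))), SZ))
  [7] S(S(add(add(SZ, mul(SZ, add(SZ, SSZ))), SZ)))
  [8] S(S(add(S(add(Z, mul(SZ, add(SZ, SSZ)))), SZ)))
  [9] S(S(S(add(add(Z, mul(SZ, add(SZ, SSZ))), SZ))))
  [10] S(S(S(add(mul(SZ, add(SZ, SSZ)), SZ))))
  [11] S(S(S(add(add(add(SZ, SSZ), mul(Z, add(SZ, SSZ))), SZ))))
  [12] S(S(S(add(add(S(add(Z, SSZ)), mul(Z, add(SZ, SSZ))), SZ))))
  [13] S(S(S(add(S(add(add(Z, SSZ), mul(Z, add(SZ, SSZ)))), SZ))))
  [14] S(S(S(S(add(add(add(Z, SSZ), mul(Z, add(SZ, SSZ))), SZ)))))
  [15] S(S(S(S(add(add(SSZ, mul(Z, add(SZ, SSZ))), SZ)))))
  [16] S(S(S(S(add(S(add(SZ, mul(Z, add(SZ, SSZ)))), SZ)))))
  [17] S(S(S(S(S(add(add(SZ, mul(Z, add(SZ, SSZ))), SZ))))))
  [18] S(S(S(S(S(add(S(add(Z, mul(Z, add(SZ, SSZ)))), SZ))))))
  [19] S(S(S(S(S(S(add(add(Z, mul(Z, add(SZ, SSZ))), SZ)))))))
  [20] S(S(S(S(S(S(add(mul(Z, add(SZ, SSZ)), SZ)))))))
  [21] S(S(S(S(S(S(add(Z, SZ)))))))
  [22] S^7(Z)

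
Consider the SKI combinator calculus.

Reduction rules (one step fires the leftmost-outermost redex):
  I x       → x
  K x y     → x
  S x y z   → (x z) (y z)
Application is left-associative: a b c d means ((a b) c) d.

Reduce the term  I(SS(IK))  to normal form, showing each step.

Answer: normal form = SSK  (in 2 steps)

Reduction:
  start: I(SS(IK))
  step 1: SS(IK)
  step 2: SSK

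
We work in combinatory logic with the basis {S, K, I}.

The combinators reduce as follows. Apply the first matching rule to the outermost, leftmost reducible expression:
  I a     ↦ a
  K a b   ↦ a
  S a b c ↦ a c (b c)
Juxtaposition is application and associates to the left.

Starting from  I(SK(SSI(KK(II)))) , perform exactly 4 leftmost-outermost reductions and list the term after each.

Answer: after 4 steps: SK(SK(KK(II)))

Working:
  start: I(SK(SSI(KK(II))))
  step 1: SK(SSI(KK(II)))
  step 2: SK(S(KK(II))(I(KK(II))))
  step 3: SK(SK(I(KK(II))))
  step 4: SK(SK(KK(II)))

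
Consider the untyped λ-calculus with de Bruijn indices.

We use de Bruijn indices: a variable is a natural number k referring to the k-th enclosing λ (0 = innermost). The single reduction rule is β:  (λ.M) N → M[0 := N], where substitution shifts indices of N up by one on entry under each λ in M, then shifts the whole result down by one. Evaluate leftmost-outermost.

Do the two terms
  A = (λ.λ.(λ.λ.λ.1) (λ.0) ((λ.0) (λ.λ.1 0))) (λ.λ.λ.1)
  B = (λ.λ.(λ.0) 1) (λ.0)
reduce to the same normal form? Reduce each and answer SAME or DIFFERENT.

Answer: DIFFERENT — A ⇓ λ.λ.λ.λ.1 0, B ⇓ λ.λ.0

Reduction:
Term A:
  start: (λ.λ.(λ.λ.λ.1) (λ.0) ((λ.0) (λ.λ.1 0))) (λ.λ.λ.1)
  [1] λ.(λ.λ.λ.1) (λ.0) ((λ.0) (λ.λ.1 0))
  [2] λ.(λ.λ.1) ((λ.0) (λ.λ.1 0))
  [3] λ.λ.(λ.0) (λ.λ.1 0)
  [4] λ.λ.λ.λ.1 0

Term B:
  start: (λ.λ.(λ.0) 1) (λ.0)
  [1] λ.(λ.0) (λ.0)
  [2] λ.λ.0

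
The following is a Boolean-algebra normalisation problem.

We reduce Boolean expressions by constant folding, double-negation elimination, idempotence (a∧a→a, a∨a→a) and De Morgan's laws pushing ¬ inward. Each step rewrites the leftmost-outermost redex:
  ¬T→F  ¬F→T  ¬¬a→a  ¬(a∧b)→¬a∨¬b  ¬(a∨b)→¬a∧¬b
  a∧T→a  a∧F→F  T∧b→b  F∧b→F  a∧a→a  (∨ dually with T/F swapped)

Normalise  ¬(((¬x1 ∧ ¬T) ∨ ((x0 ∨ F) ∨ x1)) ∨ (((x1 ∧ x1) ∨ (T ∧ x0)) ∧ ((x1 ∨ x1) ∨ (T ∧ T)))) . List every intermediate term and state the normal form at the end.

  start: ¬(((¬x1 ∧ ¬T) ∨ ((x0 ∨ F) ∨ x1)) ∨ (((x1 ∧ x1) ∨ (T ∧ x0)) ∧ ((x1 ∨ x1) ∨ (T ∧ T))))
  [1] ¬((¬x1 ∧ ¬T) ∨ ((x0 ∨ F) ∨ x1)) ∧ ¬(((x1 ∧ x1) ∨ (T ∧ x0)) ∧ ((x1 ∨ x1) ∨ (T ∧ T)))
  [2] (¬(¬x1 ∧ ¬T) ∧ ¬((x0 ∨ F) ∨ x1)) ∧ ¬(((x1 ∧ x1) ∨ (T ∧ x0)) ∧ ((x1 ∨ x1) ∨ (T ∧ T)))
  [3] ((¬¬x1 ∨ ¬¬T) ∧ ¬((x0 ∨ F) ∨ x1)) ∧ ¬(((x1 ∧ x1) ∨ (T ∧ x0)) ∧ ((x1 ∨ x1) ∨ (T ∧ T)))
  [4] ((x1 ∨ ¬¬T) ∧ ¬((x0 ∨ F) ∨ x1)) ∧ ¬(((x1 ∧ x1) ∨ (T ∧ x0)) ∧ ((x1 ∨ x1) ∨ (T ∧ T)))
  [5] ((x1 ∨ T) ∧ ¬((x0 ∨ F) ∨ x1)) ∧ ¬(((x1 ∧ x1) ∨ (T ∧ x0)) ∧ ((x1 ∨ x1) ∨ (T ∧ T)))
  [6] (T ∧ ¬((x0 ∨ F) ∨ x1)) ∧ ¬(((x1 ∧ x1) ∨ (T ∧ x0)) ∧ ((x1 ∨ x1) ∨ (T ∧ T)))
  [7] ¬((x0 ∨ F) ∨ x1) ∧ ¬(((x1 ∧ x1) ∨ (T ∧ x0)) ∧ ((x1 ∨ x1) ∨ (T ∧ T)))
  [8] (¬(x0 ∨ F) ∧ ¬x1) ∧ ¬(((x1 ∧ x1) ∨ (T ∧ x0)) ∧ ((x1 ∨ x1) ∨ (T ∧ T)))
  [9] ((¬x0 ∧ ¬F) ∧ ¬x1) ∧ ¬(((x1 ∧ x1) ∨ (T ∧ x0)) ∧ ((x1 ∨ x1) ∨ (T ∧ T)))
  [10] ((¬x0 ∧ T) ∧ ¬x1) ∧ ¬(((x1 ∧ x1) ∨ (T ∧ x0)) ∧ ((x1 ∨ x1) ∨ (T ∧ T)))
  [11] (¬x0 ∧ ¬x1) ∧ ¬(((x1 ∧ x1) ∨ (T ∧ x0)) ∧ ((x1 ∨ x1) ∨ (T ∧ T)))
  [12] (¬x0 ∧ ¬x1) ∧ (¬((x1 ∧ x1) ∨ (T ∧ x0)) ∨ ¬((x1 ∨ x1) ∨ (T ∧ T)))
  [13] (¬x0 ∧ ¬x1) ∧ ((¬(x1 ∧ x1) ∧ ¬(T ∧ x0)) ∨ ¬((x1 ∨ x1) ∨ (T ∧ T)))
  [14] (¬x0 ∧ ¬x1) ∧ (((¬x1 ∨ ¬x1) ∧ ¬(T ∧ x0)) ∨ ¬((x1 ∨ x1) ∨ (T ∧ T)))
  [15] (¬x0 ∧ ¬x1) ∧ ((¬x1 ∧ ¬(T ∧ x0)) ∨ ¬((x1 ∨ x1) ∨ (T ∧ T)))
  [16] (¬x0 ∧ ¬x1) ∧ ((¬x1 ∧ (¬T ∨ ¬x0)) ∨ ¬((x1 ∨ x1) ∨ (T ∧ T)))
  [17] (¬x0 ∧ ¬x1) ∧ ((¬x1 ∧ (F ∨ ¬x0)) ∨ ¬((x1 ∨ x1) ∨ (T ∧ T)))
  [18] (¬x0 ∧ ¬x1) ∧ ((¬x1 ∧ ¬x0) ∨ ¬((x1 ∨ x1) ∨ (T ∧ T)))
  [19] (¬x0 ∧ ¬x1) ∧ ((¬x1 ∧ ¬x0) ∨ (¬(x1 ∨ x1) ∧ ¬(T ∧ T)))
  [20] (¬x0 ∧ ¬x1) ∧ ((¬x1 ∧ ¬x0) ∨ ((¬x1 ∧ ¬x1) ∧ ¬(T ∧ T)))
  [21] (¬x0 ∧ ¬x1) ∧ ((¬x1 ∧ ¬x0) ∨ (¬x1 ∧ ¬(T ∧ T)))
  [22] (¬x0 ∧ ¬x1) ∧ ((¬x1 ∧ ¬x0) ∨ (¬x1 ∧ (¬T ∨ ¬T)))
  [23] (¬x0 ∧ ¬x1) ∧ ((¬x1 ∧ ¬x0) ∨ (¬x1 ∧ ¬T))
  [24] (¬x0 ∧ ¬x1) ∧ ((¬x1 ∧ ¬x0) ∨ (¬x1 ∧ F))
  [25] (¬x0 ∧ ¬x1) ∧ ((¬x1 ∧ ¬x0) ∨ F)
  [26] (¬x0 ∧ ¬x1) ∧ (¬x1 ∧ ¬x0)

Answer: normal form = (¬x0 ∧ ¬x1) ∧ (¬x1 ∧ ¬x0)  (in 26 steps)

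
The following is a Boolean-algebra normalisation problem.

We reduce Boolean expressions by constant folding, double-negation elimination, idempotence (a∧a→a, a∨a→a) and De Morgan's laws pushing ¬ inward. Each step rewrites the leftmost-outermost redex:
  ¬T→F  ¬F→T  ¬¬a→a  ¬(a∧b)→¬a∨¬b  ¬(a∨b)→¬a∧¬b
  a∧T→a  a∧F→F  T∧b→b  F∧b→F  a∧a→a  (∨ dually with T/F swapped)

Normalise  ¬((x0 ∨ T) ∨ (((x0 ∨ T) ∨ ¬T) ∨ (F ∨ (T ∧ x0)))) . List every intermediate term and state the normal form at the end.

  start: ¬((x0 ∨ T) ∨ (((x0 ∨ T) ∨ ¬T) ∨ (F ∨ (T ∧ x0))))
  [1] ¬(x0 ∨ T) ∧ ¬(((x0 ∨ T) ∨ ¬T) ∨ (F ∨ (T ∧ x0)))
  [2] (¬x0 ∧ ¬T) ∧ ¬(((x0 ∨ T) ∨ ¬T) ∨ (F ∨ (T ∧ x0)))
  [3] (¬x0 ∧ F) ∧ ¬(((x0 ∨ T) ∨ ¬T) ∨ (F ∨ (T ∧ x0)))
  [4] F ∧ ¬(((x0 ∨ T) ∨ ¬T) ∨ (F ∨ (T ∧ x0)))
  [5] F

Answer: normal form = F  (in 5 steps)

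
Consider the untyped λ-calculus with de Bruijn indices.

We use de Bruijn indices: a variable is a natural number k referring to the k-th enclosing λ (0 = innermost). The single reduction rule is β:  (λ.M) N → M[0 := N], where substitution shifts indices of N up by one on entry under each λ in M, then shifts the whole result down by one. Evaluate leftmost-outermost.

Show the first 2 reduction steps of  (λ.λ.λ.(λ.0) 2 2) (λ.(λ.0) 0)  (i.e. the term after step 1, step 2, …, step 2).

  start: (λ.λ.λ.(λ.0) 2 2) (λ.(λ.0) 0)
  [1] λ.λ.(λ.0) (λ.(λ.0) 0) (λ.(λ.0) 0)
  [2] λ.λ.(λ.(λ.0) 0) (λ.(λ.0) 0)

Answer: after 2 steps: λ.λ.(λ.(λ.0) 0) (λ.(λ.0) 0)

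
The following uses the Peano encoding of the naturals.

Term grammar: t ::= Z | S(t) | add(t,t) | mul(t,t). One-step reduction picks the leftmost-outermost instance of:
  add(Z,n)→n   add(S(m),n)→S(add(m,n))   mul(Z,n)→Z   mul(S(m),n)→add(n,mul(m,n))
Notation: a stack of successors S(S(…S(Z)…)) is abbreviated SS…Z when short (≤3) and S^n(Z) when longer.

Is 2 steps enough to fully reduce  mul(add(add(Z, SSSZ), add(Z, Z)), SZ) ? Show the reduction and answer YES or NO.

  start: mul(add(add(Z, SSSZ), add(Z, Z)), SZ)
  →1  mul(add(SSSZ, add(Z, Z)), SZ)
  →2  mul(S(add(SSZ, add(Z, Z))), SZ)

Answer: NO — after 2 steps the term is mul(S(add(SSZ, add(Z, Z))), SZ), not yet normal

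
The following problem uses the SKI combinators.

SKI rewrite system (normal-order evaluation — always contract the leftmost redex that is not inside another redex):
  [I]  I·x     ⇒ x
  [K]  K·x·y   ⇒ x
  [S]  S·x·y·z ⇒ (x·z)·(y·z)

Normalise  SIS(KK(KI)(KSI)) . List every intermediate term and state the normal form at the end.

  start: SIS(KK(KI)(KSI))
  step 1: I(KK(KI)(KSI))(S(KK(KI)(KSI)))
  step 2: KK(KI)(KSI)(S(KK(KI)(KSI)))
  step 3: K(KSI)(S(KK(KI)(KSI)))
  step 4: KSI
  step 5: S

Answer: normal form = S  (in 5 steps)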